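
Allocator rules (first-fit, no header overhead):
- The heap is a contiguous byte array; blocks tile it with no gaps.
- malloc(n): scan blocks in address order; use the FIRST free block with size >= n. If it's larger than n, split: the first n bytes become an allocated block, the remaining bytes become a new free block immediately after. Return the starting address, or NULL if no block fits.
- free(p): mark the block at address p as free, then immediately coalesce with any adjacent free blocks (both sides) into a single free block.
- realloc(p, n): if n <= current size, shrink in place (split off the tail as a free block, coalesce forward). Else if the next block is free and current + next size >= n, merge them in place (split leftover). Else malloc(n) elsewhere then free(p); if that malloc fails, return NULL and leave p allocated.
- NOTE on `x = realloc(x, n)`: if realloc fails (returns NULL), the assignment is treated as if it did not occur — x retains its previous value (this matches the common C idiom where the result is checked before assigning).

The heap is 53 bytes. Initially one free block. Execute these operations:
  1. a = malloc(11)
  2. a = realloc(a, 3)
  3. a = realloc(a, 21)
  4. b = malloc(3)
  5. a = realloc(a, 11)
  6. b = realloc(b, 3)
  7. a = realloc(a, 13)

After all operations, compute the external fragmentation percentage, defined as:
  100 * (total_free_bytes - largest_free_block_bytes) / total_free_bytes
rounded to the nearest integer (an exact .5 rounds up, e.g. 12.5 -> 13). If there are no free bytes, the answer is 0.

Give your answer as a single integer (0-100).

Op 1: a = malloc(11) -> a = 0; heap: [0-10 ALLOC][11-52 FREE]
Op 2: a = realloc(a, 3) -> a = 0; heap: [0-2 ALLOC][3-52 FREE]
Op 3: a = realloc(a, 21) -> a = 0; heap: [0-20 ALLOC][21-52 FREE]
Op 4: b = malloc(3) -> b = 21; heap: [0-20 ALLOC][21-23 ALLOC][24-52 FREE]
Op 5: a = realloc(a, 11) -> a = 0; heap: [0-10 ALLOC][11-20 FREE][21-23 ALLOC][24-52 FREE]
Op 6: b = realloc(b, 3) -> b = 21; heap: [0-10 ALLOC][11-20 FREE][21-23 ALLOC][24-52 FREE]
Op 7: a = realloc(a, 13) -> a = 0; heap: [0-12 ALLOC][13-20 FREE][21-23 ALLOC][24-52 FREE]
Free blocks: [8 29] total_free=37 largest=29 -> 100*(37-29)/37 = 800/37 ≈ 21.622 -> rounds to 22

Answer: 22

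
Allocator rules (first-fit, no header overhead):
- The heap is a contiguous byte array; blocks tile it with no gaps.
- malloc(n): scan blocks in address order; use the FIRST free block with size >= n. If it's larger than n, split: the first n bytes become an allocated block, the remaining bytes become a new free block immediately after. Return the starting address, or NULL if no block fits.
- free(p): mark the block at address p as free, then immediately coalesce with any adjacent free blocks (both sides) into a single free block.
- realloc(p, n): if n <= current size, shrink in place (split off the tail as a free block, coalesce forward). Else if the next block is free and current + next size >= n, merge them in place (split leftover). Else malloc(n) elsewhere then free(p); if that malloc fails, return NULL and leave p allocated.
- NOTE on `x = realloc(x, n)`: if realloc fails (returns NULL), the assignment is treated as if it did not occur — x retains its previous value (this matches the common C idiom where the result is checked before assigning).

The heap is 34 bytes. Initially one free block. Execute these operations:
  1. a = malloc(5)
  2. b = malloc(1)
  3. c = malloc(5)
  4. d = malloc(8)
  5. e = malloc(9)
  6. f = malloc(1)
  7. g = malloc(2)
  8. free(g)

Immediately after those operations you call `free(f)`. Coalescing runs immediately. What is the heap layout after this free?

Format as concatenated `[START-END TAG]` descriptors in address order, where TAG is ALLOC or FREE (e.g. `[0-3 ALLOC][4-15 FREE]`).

Op 1: a = malloc(5) -> a = 0; heap: [0-4 ALLOC][5-33 FREE]
Op 2: b = malloc(1) -> b = 5; heap: [0-4 ALLOC][5-5 ALLOC][6-33 FREE]
Op 3: c = malloc(5) -> c = 6; heap: [0-4 ALLOC][5-5 ALLOC][6-10 ALLOC][11-33 FREE]
Op 4: d = malloc(8) -> d = 11; heap: [0-4 ALLOC][5-5 ALLOC][6-10 ALLOC][11-18 ALLOC][19-33 FREE]
Op 5: e = malloc(9) -> e = 19; heap: [0-4 ALLOC][5-5 ALLOC][6-10 ALLOC][11-18 ALLOC][19-27 ALLOC][28-33 FREE]
Op 6: f = malloc(1) -> f = 28; heap: [0-4 ALLOC][5-5 ALLOC][6-10 ALLOC][11-18 ALLOC][19-27 ALLOC][28-28 ALLOC][29-33 FREE]
Op 7: g = malloc(2) -> g = 29; heap: [0-4 ALLOC][5-5 ALLOC][6-10 ALLOC][11-18 ALLOC][19-27 ALLOC][28-28 ALLOC][29-30 ALLOC][31-33 FREE]
Op 8: free(g) -> (freed g); heap: [0-4 ALLOC][5-5 ALLOC][6-10 ALLOC][11-18 ALLOC][19-27 ALLOC][28-28 ALLOC][29-33 FREE]
free(f): f = 28 -> block [28-28 ALLOC]; mark free, coalesce with adjacent free neighbors -> [0-4 ALLOC][5-5 ALLOC][6-10 ALLOC][11-18 ALLOC][19-27 ALLOC][28-33 FREE]

Answer: [0-4 ALLOC][5-5 ALLOC][6-10 ALLOC][11-18 ALLOC][19-27 ALLOC][28-33 FREE]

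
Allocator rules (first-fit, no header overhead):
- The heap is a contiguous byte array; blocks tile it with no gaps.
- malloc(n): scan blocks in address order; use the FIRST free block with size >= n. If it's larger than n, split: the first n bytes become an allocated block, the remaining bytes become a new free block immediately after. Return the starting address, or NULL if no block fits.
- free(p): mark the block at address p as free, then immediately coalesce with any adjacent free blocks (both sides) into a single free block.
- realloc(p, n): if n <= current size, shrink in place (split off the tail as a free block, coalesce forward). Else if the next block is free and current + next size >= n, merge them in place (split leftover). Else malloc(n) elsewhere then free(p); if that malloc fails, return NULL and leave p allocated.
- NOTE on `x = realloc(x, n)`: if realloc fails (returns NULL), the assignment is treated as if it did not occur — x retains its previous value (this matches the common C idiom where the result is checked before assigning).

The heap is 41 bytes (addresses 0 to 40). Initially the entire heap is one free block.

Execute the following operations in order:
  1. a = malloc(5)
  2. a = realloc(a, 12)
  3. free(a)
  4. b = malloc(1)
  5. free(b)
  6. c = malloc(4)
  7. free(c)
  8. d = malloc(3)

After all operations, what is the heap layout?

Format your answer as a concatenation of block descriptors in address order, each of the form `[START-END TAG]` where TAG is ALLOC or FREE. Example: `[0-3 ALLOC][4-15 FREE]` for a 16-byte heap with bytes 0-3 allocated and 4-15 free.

Answer: [0-2 ALLOC][3-40 FREE]

Derivation:
Op 1: a = malloc(5) -> a = 0; heap: [0-4 ALLOC][5-40 FREE]
Op 2: a = realloc(a, 12) -> a = 0; heap: [0-11 ALLOC][12-40 FREE]
Op 3: free(a) -> (freed a); heap: [0-40 FREE]
Op 4: b = malloc(1) -> b = 0; heap: [0-0 ALLOC][1-40 FREE]
Op 5: free(b) -> (freed b); heap: [0-40 FREE]
Op 6: c = malloc(4) -> c = 0; heap: [0-3 ALLOC][4-40 FREE]
Op 7: free(c) -> (freed c); heap: [0-40 FREE]
Op 8: d = malloc(3) -> d = 0; heap: [0-2 ALLOC][3-40 FREE]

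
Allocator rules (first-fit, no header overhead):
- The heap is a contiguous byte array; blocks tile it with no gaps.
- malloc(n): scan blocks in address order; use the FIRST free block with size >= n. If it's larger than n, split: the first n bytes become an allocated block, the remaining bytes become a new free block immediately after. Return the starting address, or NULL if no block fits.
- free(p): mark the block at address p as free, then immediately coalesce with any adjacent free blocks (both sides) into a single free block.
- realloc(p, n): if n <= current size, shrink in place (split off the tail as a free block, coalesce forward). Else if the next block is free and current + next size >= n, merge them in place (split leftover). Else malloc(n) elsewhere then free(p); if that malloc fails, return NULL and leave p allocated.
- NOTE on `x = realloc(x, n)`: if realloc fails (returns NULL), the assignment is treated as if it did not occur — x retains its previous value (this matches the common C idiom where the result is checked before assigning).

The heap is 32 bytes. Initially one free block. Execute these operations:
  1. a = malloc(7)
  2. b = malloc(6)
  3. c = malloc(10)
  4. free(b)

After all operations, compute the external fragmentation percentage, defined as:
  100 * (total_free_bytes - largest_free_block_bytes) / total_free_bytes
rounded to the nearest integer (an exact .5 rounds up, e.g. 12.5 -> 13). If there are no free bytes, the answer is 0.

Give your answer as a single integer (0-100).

Answer: 40

Derivation:
Op 1: a = malloc(7) -> a = 0; heap: [0-6 ALLOC][7-31 FREE]
Op 2: b = malloc(6) -> b = 7; heap: [0-6 ALLOC][7-12 ALLOC][13-31 FREE]
Op 3: c = malloc(10) -> c = 13; heap: [0-6 ALLOC][7-12 ALLOC][13-22 ALLOC][23-31 FREE]
Op 4: free(b) -> (freed b); heap: [0-6 ALLOC][7-12 FREE][13-22 ALLOC][23-31 FREE]
Free blocks: [6 9] total_free=15 largest=9 -> 100*(15-9)/15 = 600/15 = 40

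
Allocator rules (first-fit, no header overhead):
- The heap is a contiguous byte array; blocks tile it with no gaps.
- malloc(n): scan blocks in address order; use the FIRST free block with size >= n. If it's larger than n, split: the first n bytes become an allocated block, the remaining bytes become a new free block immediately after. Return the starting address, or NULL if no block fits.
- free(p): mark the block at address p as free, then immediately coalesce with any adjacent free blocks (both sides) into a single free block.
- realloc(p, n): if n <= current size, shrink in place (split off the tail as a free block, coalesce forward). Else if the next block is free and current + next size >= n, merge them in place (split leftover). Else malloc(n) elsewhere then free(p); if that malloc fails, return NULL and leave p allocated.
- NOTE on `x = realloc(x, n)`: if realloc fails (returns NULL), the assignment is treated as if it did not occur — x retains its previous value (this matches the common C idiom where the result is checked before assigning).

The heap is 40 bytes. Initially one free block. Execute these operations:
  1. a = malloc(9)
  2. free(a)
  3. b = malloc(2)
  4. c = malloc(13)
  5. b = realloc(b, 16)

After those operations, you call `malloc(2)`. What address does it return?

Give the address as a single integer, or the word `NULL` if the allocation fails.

Op 1: a = malloc(9) -> a = 0; heap: [0-8 ALLOC][9-39 FREE]
Op 2: free(a) -> (freed a); heap: [0-39 FREE]
Op 3: b = malloc(2) -> b = 0; heap: [0-1 ALLOC][2-39 FREE]
Op 4: c = malloc(13) -> c = 2; heap: [0-1 ALLOC][2-14 ALLOC][15-39 FREE]
Op 5: b = realloc(b, 16) -> b = 15; heap: [0-1 FREE][2-14 ALLOC][15-30 ALLOC][31-39 FREE]
malloc(2): first-fit scan over [0-1 FREE][2-14 ALLOC][15-30 ALLOC][31-39 FREE] -> 0

Answer: 0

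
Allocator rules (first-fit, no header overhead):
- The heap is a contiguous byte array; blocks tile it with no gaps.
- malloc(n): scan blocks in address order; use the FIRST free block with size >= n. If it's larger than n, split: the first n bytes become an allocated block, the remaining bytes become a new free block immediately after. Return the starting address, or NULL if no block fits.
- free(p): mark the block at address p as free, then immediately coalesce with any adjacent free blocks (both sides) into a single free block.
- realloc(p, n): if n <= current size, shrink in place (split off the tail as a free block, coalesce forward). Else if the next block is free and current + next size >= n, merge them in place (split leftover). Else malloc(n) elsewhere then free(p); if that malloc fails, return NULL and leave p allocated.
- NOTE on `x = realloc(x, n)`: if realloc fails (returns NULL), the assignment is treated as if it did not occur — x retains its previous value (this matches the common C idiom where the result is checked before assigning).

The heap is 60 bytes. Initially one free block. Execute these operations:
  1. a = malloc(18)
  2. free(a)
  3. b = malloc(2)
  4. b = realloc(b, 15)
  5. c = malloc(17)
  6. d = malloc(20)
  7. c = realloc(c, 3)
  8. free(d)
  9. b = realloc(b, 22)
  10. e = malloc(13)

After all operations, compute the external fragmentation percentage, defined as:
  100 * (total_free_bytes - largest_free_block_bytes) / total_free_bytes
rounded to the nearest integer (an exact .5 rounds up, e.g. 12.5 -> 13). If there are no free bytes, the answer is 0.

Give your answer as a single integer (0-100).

Op 1: a = malloc(18) -> a = 0; heap: [0-17 ALLOC][18-59 FREE]
Op 2: free(a) -> (freed a); heap: [0-59 FREE]
Op 3: b = malloc(2) -> b = 0; heap: [0-1 ALLOC][2-59 FREE]
Op 4: b = realloc(b, 15) -> b = 0; heap: [0-14 ALLOC][15-59 FREE]
Op 5: c = malloc(17) -> c = 15; heap: [0-14 ALLOC][15-31 ALLOC][32-59 FREE]
Op 6: d = malloc(20) -> d = 32; heap: [0-14 ALLOC][15-31 ALLOC][32-51 ALLOC][52-59 FREE]
Op 7: c = realloc(c, 3) -> c = 15; heap: [0-14 ALLOC][15-17 ALLOC][18-31 FREE][32-51 ALLOC][52-59 FREE]
Op 8: free(d) -> (freed d); heap: [0-14 ALLOC][15-17 ALLOC][18-59 FREE]
Op 9: b = realloc(b, 22) -> b = 18; heap: [0-14 FREE][15-17 ALLOC][18-39 ALLOC][40-59 FREE]
Op 10: e = malloc(13) -> e = 0; heap: [0-12 ALLOC][13-14 FREE][15-17 ALLOC][18-39 ALLOC][40-59 FREE]
Free blocks: [2 20] total_free=22 largest=20 -> 100*(22-20)/22 = 200/22 ≈ 9.091 -> rounds to 9

Answer: 9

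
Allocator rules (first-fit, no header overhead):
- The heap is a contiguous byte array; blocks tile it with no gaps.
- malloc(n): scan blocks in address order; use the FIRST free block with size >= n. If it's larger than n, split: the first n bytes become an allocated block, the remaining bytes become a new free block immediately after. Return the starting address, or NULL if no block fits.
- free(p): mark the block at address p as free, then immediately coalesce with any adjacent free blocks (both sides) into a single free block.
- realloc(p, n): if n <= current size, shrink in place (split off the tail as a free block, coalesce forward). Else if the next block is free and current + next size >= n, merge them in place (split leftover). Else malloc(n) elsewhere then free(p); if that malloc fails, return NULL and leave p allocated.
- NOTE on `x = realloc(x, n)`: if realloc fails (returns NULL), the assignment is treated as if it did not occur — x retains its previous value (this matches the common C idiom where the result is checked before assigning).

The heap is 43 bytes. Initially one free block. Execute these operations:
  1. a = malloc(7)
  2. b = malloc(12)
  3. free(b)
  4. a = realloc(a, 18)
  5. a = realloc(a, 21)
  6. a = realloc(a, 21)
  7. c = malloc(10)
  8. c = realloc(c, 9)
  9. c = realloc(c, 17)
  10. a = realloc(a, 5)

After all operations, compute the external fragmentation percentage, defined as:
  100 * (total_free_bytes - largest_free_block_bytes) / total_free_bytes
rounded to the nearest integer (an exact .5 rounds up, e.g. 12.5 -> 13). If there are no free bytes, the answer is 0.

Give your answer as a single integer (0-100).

Op 1: a = malloc(7) -> a = 0; heap: [0-6 ALLOC][7-42 FREE]
Op 2: b = malloc(12) -> b = 7; heap: [0-6 ALLOC][7-18 ALLOC][19-42 FREE]
Op 3: free(b) -> (freed b); heap: [0-6 ALLOC][7-42 FREE]
Op 4: a = realloc(a, 18) -> a = 0; heap: [0-17 ALLOC][18-42 FREE]
Op 5: a = realloc(a, 21) -> a = 0; heap: [0-20 ALLOC][21-42 FREE]
Op 6: a = realloc(a, 21) -> a = 0; heap: [0-20 ALLOC][21-42 FREE]
Op 7: c = malloc(10) -> c = 21; heap: [0-20 ALLOC][21-30 ALLOC][31-42 FREE]
Op 8: c = realloc(c, 9) -> c = 21; heap: [0-20 ALLOC][21-29 ALLOC][30-42 FREE]
Op 9: c = realloc(c, 17) -> c = 21; heap: [0-20 ALLOC][21-37 ALLOC][38-42 FREE]
Op 10: a = realloc(a, 5) -> a = 0; heap: [0-4 ALLOC][5-20 FREE][21-37 ALLOC][38-42 FREE]
Free blocks: [16 5] total_free=21 largest=16 -> 100*(21-16)/21 = 500/21 ≈ 23.810 -> rounds to 24

Answer: 24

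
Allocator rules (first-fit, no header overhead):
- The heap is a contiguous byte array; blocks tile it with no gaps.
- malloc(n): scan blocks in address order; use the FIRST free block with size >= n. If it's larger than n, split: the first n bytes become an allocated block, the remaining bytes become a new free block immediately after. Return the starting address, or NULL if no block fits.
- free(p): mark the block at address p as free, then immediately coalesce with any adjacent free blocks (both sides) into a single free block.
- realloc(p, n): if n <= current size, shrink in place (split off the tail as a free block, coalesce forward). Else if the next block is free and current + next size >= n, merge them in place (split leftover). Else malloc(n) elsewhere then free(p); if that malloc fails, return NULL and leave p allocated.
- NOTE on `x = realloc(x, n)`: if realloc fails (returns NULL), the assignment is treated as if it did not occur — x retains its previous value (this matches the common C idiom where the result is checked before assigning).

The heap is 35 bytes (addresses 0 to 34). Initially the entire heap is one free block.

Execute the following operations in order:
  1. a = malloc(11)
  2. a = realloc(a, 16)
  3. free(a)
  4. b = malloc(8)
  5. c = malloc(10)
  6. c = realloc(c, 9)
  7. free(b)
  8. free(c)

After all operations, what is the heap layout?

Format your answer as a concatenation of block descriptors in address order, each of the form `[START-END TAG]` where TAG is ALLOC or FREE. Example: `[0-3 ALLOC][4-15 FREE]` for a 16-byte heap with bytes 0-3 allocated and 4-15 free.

Answer: [0-34 FREE]

Derivation:
Op 1: a = malloc(11) -> a = 0; heap: [0-10 ALLOC][11-34 FREE]
Op 2: a = realloc(a, 16) -> a = 0; heap: [0-15 ALLOC][16-34 FREE]
Op 3: free(a) -> (freed a); heap: [0-34 FREE]
Op 4: b = malloc(8) -> b = 0; heap: [0-7 ALLOC][8-34 FREE]
Op 5: c = malloc(10) -> c = 8; heap: [0-7 ALLOC][8-17 ALLOC][18-34 FREE]
Op 6: c = realloc(c, 9) -> c = 8; heap: [0-7 ALLOC][8-16 ALLOC][17-34 FREE]
Op 7: free(b) -> (freed b); heap: [0-7 FREE][8-16 ALLOC][17-34 FREE]
Op 8: free(c) -> (freed c); heap: [0-34 FREE]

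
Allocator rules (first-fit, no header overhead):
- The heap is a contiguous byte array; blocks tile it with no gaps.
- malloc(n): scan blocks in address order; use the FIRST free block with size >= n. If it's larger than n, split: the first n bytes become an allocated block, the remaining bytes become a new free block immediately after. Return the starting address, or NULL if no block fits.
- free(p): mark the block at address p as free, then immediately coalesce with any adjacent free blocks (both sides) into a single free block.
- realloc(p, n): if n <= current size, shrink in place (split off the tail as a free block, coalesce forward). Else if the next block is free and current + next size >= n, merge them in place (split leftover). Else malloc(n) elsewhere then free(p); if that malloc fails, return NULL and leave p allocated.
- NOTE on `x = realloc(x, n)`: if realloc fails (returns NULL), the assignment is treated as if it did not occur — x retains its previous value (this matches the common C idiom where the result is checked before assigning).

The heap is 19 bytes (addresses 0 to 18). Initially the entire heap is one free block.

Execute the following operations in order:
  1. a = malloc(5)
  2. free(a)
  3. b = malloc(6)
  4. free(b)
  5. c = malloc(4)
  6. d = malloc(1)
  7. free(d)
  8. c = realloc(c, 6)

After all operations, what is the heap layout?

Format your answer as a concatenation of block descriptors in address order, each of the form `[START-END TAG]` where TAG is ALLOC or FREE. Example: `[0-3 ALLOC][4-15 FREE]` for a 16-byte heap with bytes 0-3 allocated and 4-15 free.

Answer: [0-5 ALLOC][6-18 FREE]

Derivation:
Op 1: a = malloc(5) -> a = 0; heap: [0-4 ALLOC][5-18 FREE]
Op 2: free(a) -> (freed a); heap: [0-18 FREE]
Op 3: b = malloc(6) -> b = 0; heap: [0-5 ALLOC][6-18 FREE]
Op 4: free(b) -> (freed b); heap: [0-18 FREE]
Op 5: c = malloc(4) -> c = 0; heap: [0-3 ALLOC][4-18 FREE]
Op 6: d = malloc(1) -> d = 4; heap: [0-3 ALLOC][4-4 ALLOC][5-18 FREE]
Op 7: free(d) -> (freed d); heap: [0-3 ALLOC][4-18 FREE]
Op 8: c = realloc(c, 6) -> c = 0; heap: [0-5 ALLOC][6-18 FREE]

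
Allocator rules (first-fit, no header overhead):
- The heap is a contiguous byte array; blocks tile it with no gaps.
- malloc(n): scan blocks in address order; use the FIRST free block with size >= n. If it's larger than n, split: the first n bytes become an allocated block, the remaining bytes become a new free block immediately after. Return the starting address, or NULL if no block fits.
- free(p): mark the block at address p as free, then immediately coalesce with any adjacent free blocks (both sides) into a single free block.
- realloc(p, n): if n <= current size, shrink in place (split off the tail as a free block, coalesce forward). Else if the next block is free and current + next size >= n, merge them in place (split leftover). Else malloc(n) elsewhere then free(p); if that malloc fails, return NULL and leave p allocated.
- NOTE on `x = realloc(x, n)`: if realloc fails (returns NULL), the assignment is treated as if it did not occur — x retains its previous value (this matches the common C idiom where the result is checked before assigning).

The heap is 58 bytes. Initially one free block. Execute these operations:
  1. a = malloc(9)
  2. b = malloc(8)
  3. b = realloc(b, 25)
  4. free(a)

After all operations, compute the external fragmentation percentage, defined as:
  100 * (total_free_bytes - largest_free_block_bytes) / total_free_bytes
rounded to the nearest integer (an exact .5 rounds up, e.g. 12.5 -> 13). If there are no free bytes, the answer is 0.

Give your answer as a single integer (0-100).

Answer: 27

Derivation:
Op 1: a = malloc(9) -> a = 0; heap: [0-8 ALLOC][9-57 FREE]
Op 2: b = malloc(8) -> b = 9; heap: [0-8 ALLOC][9-16 ALLOC][17-57 FREE]
Op 3: b = realloc(b, 25) -> b = 9; heap: [0-8 ALLOC][9-33 ALLOC][34-57 FREE]
Op 4: free(a) -> (freed a); heap: [0-8 FREE][9-33 ALLOC][34-57 FREE]
Free blocks: [9 24] total_free=33 largest=24 -> 100*(33-24)/33 = 900/33 ≈ 27.273 -> rounds to 27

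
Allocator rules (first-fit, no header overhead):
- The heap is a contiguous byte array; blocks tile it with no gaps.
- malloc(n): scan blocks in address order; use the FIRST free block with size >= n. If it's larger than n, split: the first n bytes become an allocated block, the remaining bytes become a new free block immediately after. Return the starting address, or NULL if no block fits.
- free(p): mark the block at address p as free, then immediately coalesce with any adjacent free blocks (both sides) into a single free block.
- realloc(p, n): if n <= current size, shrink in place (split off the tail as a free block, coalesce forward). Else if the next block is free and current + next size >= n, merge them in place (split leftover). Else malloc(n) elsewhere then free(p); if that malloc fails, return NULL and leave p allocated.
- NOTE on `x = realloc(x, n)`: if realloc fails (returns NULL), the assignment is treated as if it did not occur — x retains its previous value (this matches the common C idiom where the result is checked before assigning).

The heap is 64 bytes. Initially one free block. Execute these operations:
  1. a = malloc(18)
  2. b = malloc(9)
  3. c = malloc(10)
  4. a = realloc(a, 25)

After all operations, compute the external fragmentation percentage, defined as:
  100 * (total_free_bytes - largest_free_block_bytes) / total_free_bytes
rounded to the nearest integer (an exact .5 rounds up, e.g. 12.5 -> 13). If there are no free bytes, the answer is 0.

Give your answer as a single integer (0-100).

Op 1: a = malloc(18) -> a = 0; heap: [0-17 ALLOC][18-63 FREE]
Op 2: b = malloc(9) -> b = 18; heap: [0-17 ALLOC][18-26 ALLOC][27-63 FREE]
Op 3: c = malloc(10) -> c = 27; heap: [0-17 ALLOC][18-26 ALLOC][27-36 ALLOC][37-63 FREE]
Op 4: a = realloc(a, 25) -> a = 37; heap: [0-17 FREE][18-26 ALLOC][27-36 ALLOC][37-61 ALLOC][62-63 FREE]
Free blocks: [18 2] total_free=20 largest=18 -> 100*(20-18)/20 = 200/20 = 10

Answer: 10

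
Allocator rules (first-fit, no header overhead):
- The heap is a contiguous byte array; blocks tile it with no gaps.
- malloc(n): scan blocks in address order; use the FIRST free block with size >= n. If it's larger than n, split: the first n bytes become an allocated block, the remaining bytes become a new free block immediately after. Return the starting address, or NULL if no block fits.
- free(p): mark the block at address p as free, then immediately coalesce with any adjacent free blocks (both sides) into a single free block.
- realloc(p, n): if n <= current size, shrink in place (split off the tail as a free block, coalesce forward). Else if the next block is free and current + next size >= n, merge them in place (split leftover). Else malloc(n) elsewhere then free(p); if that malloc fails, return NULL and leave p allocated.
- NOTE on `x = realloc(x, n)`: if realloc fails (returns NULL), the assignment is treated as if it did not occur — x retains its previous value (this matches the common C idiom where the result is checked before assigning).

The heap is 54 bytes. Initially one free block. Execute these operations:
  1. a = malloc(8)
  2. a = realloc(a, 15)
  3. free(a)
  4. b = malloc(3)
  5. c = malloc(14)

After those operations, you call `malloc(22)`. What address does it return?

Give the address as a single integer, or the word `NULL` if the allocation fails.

Op 1: a = malloc(8) -> a = 0; heap: [0-7 ALLOC][8-53 FREE]
Op 2: a = realloc(a, 15) -> a = 0; heap: [0-14 ALLOC][15-53 FREE]
Op 3: free(a) -> (freed a); heap: [0-53 FREE]
Op 4: b = malloc(3) -> b = 0; heap: [0-2 ALLOC][3-53 FREE]
Op 5: c = malloc(14) -> c = 3; heap: [0-2 ALLOC][3-16 ALLOC][17-53 FREE]
malloc(22): first-fit scan over [0-2 ALLOC][3-16 ALLOC][17-53 FREE] -> 17

Answer: 17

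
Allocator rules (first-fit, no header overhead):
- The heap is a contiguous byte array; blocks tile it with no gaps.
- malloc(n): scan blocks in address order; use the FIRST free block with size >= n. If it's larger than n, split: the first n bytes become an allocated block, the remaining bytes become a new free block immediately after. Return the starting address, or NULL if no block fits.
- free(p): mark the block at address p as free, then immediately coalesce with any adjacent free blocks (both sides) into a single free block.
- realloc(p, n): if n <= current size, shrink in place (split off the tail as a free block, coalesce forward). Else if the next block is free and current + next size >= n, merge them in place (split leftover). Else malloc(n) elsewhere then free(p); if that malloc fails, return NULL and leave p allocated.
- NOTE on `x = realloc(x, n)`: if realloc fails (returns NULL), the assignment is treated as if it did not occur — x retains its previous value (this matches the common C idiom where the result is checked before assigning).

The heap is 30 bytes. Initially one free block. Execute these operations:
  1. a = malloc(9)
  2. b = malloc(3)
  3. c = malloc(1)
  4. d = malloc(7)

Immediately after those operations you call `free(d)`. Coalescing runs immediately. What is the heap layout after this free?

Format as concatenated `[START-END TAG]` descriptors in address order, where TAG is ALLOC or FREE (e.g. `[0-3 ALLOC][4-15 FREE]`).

Op 1: a = malloc(9) -> a = 0; heap: [0-8 ALLOC][9-29 FREE]
Op 2: b = malloc(3) -> b = 9; heap: [0-8 ALLOC][9-11 ALLOC][12-29 FREE]
Op 3: c = malloc(1) -> c = 12; heap: [0-8 ALLOC][9-11 ALLOC][12-12 ALLOC][13-29 FREE]
Op 4: d = malloc(7) -> d = 13; heap: [0-8 ALLOC][9-11 ALLOC][12-12 ALLOC][13-19 ALLOC][20-29 FREE]
free(d): d = 13 -> block [13-19 ALLOC]; mark free, coalesce with adjacent free neighbors -> [0-8 ALLOC][9-11 ALLOC][12-12 ALLOC][13-29 FREE]

Answer: [0-8 ALLOC][9-11 ALLOC][12-12 ALLOC][13-29 FREE]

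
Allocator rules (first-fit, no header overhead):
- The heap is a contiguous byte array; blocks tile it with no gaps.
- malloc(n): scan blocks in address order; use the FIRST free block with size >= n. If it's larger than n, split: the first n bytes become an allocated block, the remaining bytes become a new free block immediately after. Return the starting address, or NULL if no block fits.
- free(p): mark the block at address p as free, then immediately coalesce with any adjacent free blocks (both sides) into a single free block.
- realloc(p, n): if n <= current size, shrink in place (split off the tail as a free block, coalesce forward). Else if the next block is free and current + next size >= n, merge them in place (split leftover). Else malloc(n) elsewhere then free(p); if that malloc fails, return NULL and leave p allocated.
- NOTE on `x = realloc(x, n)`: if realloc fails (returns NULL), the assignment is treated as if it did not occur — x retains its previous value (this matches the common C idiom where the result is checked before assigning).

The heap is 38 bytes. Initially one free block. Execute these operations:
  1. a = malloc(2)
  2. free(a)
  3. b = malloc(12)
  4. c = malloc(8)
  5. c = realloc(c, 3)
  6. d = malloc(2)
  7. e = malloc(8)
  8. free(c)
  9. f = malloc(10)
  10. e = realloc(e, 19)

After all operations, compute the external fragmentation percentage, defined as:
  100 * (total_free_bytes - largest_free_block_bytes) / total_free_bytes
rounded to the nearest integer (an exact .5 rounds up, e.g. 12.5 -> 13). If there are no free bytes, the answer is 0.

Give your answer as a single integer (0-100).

Answer: 50

Derivation:
Op 1: a = malloc(2) -> a = 0; heap: [0-1 ALLOC][2-37 FREE]
Op 2: free(a) -> (freed a); heap: [0-37 FREE]
Op 3: b = malloc(12) -> b = 0; heap: [0-11 ALLOC][12-37 FREE]
Op 4: c = malloc(8) -> c = 12; heap: [0-11 ALLOC][12-19 ALLOC][20-37 FREE]
Op 5: c = realloc(c, 3) -> c = 12; heap: [0-11 ALLOC][12-14 ALLOC][15-37 FREE]
Op 6: d = malloc(2) -> d = 15; heap: [0-11 ALLOC][12-14 ALLOC][15-16 ALLOC][17-37 FREE]
Op 7: e = malloc(8) -> e = 17; heap: [0-11 ALLOC][12-14 ALLOC][15-16 ALLOC][17-24 ALLOC][25-37 FREE]
Op 8: free(c) -> (freed c); heap: [0-11 ALLOC][12-14 FREE][15-16 ALLOC][17-24 ALLOC][25-37 FREE]
Op 9: f = malloc(10) -> f = 25; heap: [0-11 ALLOC][12-14 FREE][15-16 ALLOC][17-24 ALLOC][25-34 ALLOC][35-37 FREE]
Op 10: e = realloc(e, 19) -> NULL (e unchanged); heap: [0-11 ALLOC][12-14 FREE][15-16 ALLOC][17-24 ALLOC][25-34 ALLOC][35-37 FREE]
Free blocks: [3 3] total_free=6 largest=3 -> 100*(6-3)/6 = 300/6 = 50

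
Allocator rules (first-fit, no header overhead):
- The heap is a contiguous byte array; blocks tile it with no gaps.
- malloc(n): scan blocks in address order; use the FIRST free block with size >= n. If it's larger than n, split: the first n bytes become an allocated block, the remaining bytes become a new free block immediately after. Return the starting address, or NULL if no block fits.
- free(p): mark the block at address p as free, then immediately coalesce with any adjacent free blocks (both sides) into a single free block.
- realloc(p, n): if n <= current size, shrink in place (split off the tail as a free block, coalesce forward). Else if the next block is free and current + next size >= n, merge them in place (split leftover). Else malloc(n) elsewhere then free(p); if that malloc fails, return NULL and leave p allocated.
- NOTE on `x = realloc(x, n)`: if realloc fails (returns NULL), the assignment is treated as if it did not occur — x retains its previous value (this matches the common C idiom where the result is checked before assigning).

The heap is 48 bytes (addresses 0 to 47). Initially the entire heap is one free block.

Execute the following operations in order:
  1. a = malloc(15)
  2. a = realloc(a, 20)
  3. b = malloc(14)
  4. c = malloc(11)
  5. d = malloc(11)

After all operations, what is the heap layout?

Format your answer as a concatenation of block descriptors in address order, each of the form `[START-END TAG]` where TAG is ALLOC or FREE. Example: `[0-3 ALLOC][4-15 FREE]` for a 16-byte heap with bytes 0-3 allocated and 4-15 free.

Answer: [0-19 ALLOC][20-33 ALLOC][34-44 ALLOC][45-47 FREE]

Derivation:
Op 1: a = malloc(15) -> a = 0; heap: [0-14 ALLOC][15-47 FREE]
Op 2: a = realloc(a, 20) -> a = 0; heap: [0-19 ALLOC][20-47 FREE]
Op 3: b = malloc(14) -> b = 20; heap: [0-19 ALLOC][20-33 ALLOC][34-47 FREE]
Op 4: c = malloc(11) -> c = 34; heap: [0-19 ALLOC][20-33 ALLOC][34-44 ALLOC][45-47 FREE]
Op 5: d = malloc(11) -> d = NULL; heap: [0-19 ALLOC][20-33 ALLOC][34-44 ALLOC][45-47 FREE]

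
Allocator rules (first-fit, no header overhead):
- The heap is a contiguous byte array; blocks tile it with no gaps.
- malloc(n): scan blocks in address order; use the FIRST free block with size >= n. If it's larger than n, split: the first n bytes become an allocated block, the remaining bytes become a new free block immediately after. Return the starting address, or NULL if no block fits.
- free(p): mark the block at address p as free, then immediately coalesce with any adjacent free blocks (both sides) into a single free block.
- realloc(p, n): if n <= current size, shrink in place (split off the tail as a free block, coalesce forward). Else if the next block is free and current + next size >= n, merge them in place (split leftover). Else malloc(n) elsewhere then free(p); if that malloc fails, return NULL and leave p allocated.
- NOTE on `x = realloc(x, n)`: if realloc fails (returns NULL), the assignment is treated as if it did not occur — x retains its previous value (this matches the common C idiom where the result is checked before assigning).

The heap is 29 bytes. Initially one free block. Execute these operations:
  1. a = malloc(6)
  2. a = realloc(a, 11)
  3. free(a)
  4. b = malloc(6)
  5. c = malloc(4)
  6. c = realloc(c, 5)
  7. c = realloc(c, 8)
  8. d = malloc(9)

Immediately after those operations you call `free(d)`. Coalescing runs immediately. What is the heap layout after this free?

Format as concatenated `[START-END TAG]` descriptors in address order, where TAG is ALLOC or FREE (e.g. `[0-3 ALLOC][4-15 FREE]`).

Op 1: a = malloc(6) -> a = 0; heap: [0-5 ALLOC][6-28 FREE]
Op 2: a = realloc(a, 11) -> a = 0; heap: [0-10 ALLOC][11-28 FREE]
Op 3: free(a) -> (freed a); heap: [0-28 FREE]
Op 4: b = malloc(6) -> b = 0; heap: [0-5 ALLOC][6-28 FREE]
Op 5: c = malloc(4) -> c = 6; heap: [0-5 ALLOC][6-9 ALLOC][10-28 FREE]
Op 6: c = realloc(c, 5) -> c = 6; heap: [0-5 ALLOC][6-10 ALLOC][11-28 FREE]
Op 7: c = realloc(c, 8) -> c = 6; heap: [0-5 ALLOC][6-13 ALLOC][14-28 FREE]
Op 8: d = malloc(9) -> d = 14; heap: [0-5 ALLOC][6-13 ALLOC][14-22 ALLOC][23-28 FREE]
free(d): d = 14 -> block [14-22 ALLOC]; mark free, coalesce with adjacent free neighbors -> [0-5 ALLOC][6-13 ALLOC][14-28 FREE]

Answer: [0-5 ALLOC][6-13 ALLOC][14-28 FREE]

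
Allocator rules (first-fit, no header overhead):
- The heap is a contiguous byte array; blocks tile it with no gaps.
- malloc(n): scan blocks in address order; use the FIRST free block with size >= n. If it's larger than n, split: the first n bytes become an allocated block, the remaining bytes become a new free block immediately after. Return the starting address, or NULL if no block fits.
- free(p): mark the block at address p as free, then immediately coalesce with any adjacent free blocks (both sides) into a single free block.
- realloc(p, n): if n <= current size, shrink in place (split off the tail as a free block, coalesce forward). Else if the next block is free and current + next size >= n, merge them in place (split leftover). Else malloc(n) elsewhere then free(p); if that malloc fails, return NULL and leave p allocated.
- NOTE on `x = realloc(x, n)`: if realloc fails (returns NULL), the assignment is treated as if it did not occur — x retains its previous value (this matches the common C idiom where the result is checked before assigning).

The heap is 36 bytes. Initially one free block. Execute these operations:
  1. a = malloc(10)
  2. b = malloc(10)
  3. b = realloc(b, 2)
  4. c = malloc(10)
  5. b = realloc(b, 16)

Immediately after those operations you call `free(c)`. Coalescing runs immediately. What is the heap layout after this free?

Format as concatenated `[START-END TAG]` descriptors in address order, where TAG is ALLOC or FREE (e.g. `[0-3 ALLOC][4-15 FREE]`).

Answer: [0-9 ALLOC][10-11 ALLOC][12-35 FREE]

Derivation:
Op 1: a = malloc(10) -> a = 0; heap: [0-9 ALLOC][10-35 FREE]
Op 2: b = malloc(10) -> b = 10; heap: [0-9 ALLOC][10-19 ALLOC][20-35 FREE]
Op 3: b = realloc(b, 2) -> b = 10; heap: [0-9 ALLOC][10-11 ALLOC][12-35 FREE]
Op 4: c = malloc(10) -> c = 12; heap: [0-9 ALLOC][10-11 ALLOC][12-21 ALLOC][22-35 FREE]
Op 5: b = realloc(b, 16) -> NULL (b unchanged); heap: [0-9 ALLOC][10-11 ALLOC][12-21 ALLOC][22-35 FREE]
free(c): c = 12 -> block [12-21 ALLOC]; mark free, coalesce with adjacent free neighbors -> [0-9 ALLOC][10-11 ALLOC][12-35 FREE]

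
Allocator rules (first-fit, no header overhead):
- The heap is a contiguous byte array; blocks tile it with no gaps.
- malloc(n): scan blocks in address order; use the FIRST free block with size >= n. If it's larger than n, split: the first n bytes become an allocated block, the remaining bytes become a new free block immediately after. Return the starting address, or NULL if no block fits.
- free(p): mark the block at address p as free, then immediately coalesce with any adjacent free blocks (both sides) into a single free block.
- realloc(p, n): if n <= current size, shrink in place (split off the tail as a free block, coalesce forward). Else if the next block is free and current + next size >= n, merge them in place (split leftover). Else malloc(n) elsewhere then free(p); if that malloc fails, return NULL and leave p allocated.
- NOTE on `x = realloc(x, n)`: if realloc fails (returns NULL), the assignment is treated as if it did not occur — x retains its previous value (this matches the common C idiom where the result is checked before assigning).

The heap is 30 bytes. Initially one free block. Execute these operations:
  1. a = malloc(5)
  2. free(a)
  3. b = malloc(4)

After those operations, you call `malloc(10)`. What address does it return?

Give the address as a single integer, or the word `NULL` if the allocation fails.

Op 1: a = malloc(5) -> a = 0; heap: [0-4 ALLOC][5-29 FREE]
Op 2: free(a) -> (freed a); heap: [0-29 FREE]
Op 3: b = malloc(4) -> b = 0; heap: [0-3 ALLOC][4-29 FREE]
malloc(10): first-fit scan over [0-3 ALLOC][4-29 FREE] -> 4

Answer: 4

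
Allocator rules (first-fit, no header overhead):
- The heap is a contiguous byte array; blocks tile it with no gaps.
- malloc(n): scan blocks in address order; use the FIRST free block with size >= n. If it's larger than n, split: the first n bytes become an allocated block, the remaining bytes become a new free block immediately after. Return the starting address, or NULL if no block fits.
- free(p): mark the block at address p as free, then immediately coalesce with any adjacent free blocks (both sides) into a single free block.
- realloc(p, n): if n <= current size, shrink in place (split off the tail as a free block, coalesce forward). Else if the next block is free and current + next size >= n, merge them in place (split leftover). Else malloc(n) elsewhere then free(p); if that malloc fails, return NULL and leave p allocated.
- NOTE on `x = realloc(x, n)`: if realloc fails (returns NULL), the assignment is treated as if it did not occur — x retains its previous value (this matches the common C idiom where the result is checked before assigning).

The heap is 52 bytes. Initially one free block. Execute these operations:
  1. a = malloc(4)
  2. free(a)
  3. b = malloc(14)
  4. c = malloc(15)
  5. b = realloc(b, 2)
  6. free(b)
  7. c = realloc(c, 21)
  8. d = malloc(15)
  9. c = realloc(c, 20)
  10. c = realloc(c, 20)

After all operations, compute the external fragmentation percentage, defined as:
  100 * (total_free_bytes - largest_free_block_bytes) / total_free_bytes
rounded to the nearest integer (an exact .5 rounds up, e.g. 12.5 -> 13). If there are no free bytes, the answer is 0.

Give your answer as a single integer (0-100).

Answer: 18

Derivation:
Op 1: a = malloc(4) -> a = 0; heap: [0-3 ALLOC][4-51 FREE]
Op 2: free(a) -> (freed a); heap: [0-51 FREE]
Op 3: b = malloc(14) -> b = 0; heap: [0-13 ALLOC][14-51 FREE]
Op 4: c = malloc(15) -> c = 14; heap: [0-13 ALLOC][14-28 ALLOC][29-51 FREE]
Op 5: b = realloc(b, 2) -> b = 0; heap: [0-1 ALLOC][2-13 FREE][14-28 ALLOC][29-51 FREE]
Op 6: free(b) -> (freed b); heap: [0-13 FREE][14-28 ALLOC][29-51 FREE]
Op 7: c = realloc(c, 21) -> c = 14; heap: [0-13 FREE][14-34 ALLOC][35-51 FREE]
Op 8: d = malloc(15) -> d = 35; heap: [0-13 FREE][14-34 ALLOC][35-49 ALLOC][50-51 FREE]
Op 9: c = realloc(c, 20) -> c = 14; heap: [0-13 FREE][14-33 ALLOC][34-34 FREE][35-49 ALLOC][50-51 FREE]
Op 10: c = realloc(c, 20) -> c = 14; heap: [0-13 FREE][14-33 ALLOC][34-34 FREE][35-49 ALLOC][50-51 FREE]
Free blocks: [14 1 2] total_free=17 largest=14 -> 100*(17-14)/17 = 300/17 ≈ 17.647 -> rounds to 18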